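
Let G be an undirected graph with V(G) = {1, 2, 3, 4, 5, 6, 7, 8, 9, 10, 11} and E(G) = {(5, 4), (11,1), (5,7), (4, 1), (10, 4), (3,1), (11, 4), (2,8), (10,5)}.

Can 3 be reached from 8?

Explore from 8.
Distance 1: reach 2.
The search is exhausted without reaching 3; it lies in a different component.

No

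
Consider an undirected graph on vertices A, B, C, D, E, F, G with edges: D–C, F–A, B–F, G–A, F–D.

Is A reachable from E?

E has no edges, so nothing is reachable from it.

No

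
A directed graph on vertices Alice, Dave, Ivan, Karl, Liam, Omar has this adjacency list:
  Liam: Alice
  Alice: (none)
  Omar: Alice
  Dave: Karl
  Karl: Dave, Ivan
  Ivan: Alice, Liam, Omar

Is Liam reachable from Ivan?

Explore from Ivan.
Distance 1: reach Alice, Liam, Omar.
Found Liam.

Yes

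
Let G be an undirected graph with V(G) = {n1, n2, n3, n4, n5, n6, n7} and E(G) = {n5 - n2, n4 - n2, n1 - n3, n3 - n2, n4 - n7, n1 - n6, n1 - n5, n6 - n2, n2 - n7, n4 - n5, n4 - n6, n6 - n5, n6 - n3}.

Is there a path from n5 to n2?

Yes

Explore from n5.
Distance 1: reach n1, n2, n4, n6.
Found n2.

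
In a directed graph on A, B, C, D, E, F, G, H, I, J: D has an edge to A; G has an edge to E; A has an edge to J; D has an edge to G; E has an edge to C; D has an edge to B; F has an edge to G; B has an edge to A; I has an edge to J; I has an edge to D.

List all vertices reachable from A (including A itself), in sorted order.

A, J

Start at A.
Its neighbours: J.
Nothing further is reachable.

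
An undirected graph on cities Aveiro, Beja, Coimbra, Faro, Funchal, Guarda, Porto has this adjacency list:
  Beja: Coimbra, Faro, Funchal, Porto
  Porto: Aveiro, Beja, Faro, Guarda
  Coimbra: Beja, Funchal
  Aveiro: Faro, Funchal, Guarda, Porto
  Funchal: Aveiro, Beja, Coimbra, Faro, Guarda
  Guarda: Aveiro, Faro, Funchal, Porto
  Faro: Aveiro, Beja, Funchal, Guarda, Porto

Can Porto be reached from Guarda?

Explore from Guarda.
Distance 1: reach Aveiro, Faro, Funchal, Porto.
Found Porto.

Yes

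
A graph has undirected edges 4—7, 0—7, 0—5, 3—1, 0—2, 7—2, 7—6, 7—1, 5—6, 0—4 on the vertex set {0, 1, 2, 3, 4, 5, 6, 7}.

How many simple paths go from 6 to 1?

6–5–0–2–7–1
6–5–0–4–7–1
6–5–0–7–1
6–7–1

4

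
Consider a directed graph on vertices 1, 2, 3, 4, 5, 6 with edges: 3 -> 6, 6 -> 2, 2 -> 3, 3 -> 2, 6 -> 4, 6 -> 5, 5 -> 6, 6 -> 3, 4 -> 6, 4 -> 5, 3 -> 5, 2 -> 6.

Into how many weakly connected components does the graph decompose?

2

From 1: component {1}.
From 2: component {2, 3, 4, 5, 6}.
That's 2 components.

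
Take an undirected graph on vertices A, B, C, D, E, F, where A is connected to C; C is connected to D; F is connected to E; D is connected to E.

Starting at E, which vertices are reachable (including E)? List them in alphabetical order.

Start at E.
Its neighbours: D, F.
Then their neighbours: C.
Then next layer: A.
Nothing further is reachable.

A, C, D, E, F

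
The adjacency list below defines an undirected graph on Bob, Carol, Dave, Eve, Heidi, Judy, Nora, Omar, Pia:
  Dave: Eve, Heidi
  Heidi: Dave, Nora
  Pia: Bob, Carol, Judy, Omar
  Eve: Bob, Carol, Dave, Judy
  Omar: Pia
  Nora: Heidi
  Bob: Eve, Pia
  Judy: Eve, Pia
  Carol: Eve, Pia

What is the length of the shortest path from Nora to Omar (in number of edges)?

6

Distance 0: Nora.
Distance 1: Heidi.
Distance 2: Dave.
Distance 3: Eve.
Distance 4: Bob, Carol, Judy.
Distance 5: Pia.
Distance 6: Omar — contains Omar.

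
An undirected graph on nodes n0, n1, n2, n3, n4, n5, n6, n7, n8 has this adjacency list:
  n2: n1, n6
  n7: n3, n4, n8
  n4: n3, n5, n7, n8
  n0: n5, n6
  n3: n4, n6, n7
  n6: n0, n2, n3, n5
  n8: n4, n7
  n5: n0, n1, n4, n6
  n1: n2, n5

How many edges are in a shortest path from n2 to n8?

4

Distance 0: n2.
Distance 1: n1, n6.
Distance 2: n0, n3, n5.
Distance 3: n4, n7.
Distance 4: n8 — contains n8.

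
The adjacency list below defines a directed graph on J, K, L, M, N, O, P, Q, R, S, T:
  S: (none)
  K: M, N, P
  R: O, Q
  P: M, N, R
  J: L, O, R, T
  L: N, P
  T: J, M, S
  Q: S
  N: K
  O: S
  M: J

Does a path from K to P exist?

Yes

Explore from K.
Distance 1: reach M, N, P.
Found P.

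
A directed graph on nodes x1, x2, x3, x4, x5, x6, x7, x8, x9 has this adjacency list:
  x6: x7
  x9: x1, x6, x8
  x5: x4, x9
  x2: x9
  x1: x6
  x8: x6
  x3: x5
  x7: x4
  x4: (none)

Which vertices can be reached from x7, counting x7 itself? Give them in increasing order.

x4, x7

Start at x7.
Its neighbours: x4.
Nothing further is reachable.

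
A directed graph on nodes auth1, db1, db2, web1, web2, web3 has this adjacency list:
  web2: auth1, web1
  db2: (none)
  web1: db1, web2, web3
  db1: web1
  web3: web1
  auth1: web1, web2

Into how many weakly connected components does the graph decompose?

From auth1: component {auth1, db1, web1, web2, web3}.
From db2: component {db2}.
That's 2 components.

2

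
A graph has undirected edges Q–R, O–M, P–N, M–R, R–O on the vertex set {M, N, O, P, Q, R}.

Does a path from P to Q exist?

No

Explore from P.
Distance 1: reach N.
The search is exhausted without reaching Q; it lies in a different component.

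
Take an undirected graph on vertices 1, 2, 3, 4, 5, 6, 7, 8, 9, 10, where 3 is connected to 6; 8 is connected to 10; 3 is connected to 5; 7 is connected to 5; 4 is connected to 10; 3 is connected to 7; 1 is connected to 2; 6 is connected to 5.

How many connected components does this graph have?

4

From 1: component {1, 2}.
From 3: component {3, 5, 6, 7}.
From 4: component {4, 8, 10}.
From 9: component {9}.
That's 4 components.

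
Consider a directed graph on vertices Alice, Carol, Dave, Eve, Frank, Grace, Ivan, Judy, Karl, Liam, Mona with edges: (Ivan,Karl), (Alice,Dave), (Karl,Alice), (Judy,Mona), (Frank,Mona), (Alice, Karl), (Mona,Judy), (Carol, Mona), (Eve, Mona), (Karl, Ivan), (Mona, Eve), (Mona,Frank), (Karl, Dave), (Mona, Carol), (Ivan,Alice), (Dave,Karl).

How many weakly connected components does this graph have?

4

From Alice: component {Alice, Dave, Ivan, Karl}.
From Carol: component {Carol, Eve, Frank, Judy, Mona}.
From Grace: component {Grace}.
From Liam: component {Liam}.
That's 4 components.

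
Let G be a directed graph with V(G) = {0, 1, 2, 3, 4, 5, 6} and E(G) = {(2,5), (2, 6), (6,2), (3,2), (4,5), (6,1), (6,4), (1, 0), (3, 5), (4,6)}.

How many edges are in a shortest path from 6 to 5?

2

Distance 0: 6.
Distance 1: 1, 2, 4.
Distance 2: 0, 5 — contains 5.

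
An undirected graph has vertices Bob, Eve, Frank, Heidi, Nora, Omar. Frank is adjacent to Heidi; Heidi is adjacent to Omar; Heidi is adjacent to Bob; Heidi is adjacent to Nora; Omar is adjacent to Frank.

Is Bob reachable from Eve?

No

Eve has no edges, so nothing is reachable from it.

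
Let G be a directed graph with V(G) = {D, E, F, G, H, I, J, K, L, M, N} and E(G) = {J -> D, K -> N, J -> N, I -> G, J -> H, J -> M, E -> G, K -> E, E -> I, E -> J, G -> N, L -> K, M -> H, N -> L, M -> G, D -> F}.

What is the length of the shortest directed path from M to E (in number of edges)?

Distance 0: M.
Distance 1: G, H.
Distance 2: N.
Distance 3: L.
Distance 4: K.
Distance 5: E — contains E.

5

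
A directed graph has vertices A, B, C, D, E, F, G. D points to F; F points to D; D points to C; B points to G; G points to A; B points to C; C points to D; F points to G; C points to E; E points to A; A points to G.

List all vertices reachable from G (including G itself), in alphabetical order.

A, G

Start at G.
Its neighbours: A.
Nothing further is reachable.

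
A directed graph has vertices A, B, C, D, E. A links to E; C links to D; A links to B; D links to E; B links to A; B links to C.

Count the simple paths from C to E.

1

C→D→E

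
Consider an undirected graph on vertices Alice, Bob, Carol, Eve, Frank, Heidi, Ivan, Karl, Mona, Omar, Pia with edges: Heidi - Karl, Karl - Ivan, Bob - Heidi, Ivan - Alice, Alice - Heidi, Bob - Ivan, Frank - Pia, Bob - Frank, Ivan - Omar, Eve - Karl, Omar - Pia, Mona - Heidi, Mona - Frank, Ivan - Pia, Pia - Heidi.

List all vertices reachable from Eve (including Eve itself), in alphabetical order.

Alice, Bob, Eve, Frank, Heidi, Ivan, Karl, Mona, Omar, Pia

Start at Eve.
Its neighbours: Karl.
Then their neighbours: Heidi, Ivan.
Then next layer: Alice, Bob, Mona, Omar, Pia.
Then next layer: Frank.
Nothing further is reachable.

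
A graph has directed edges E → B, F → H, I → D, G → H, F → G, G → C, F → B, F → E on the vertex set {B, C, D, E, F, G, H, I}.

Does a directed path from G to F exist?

No

Explore from G.
Distance 1: reach C, H.
The search from G is exhausted; no directed path reaches F.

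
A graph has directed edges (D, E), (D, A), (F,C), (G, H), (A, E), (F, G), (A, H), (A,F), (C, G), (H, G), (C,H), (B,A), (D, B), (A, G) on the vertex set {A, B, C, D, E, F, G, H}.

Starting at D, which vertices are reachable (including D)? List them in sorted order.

A, B, C, D, E, F, G, H

Start at D.
Its neighbours: A, B, E.
Then their neighbours: F, G, H.
Then next layer: C.
Every vertex is now reached.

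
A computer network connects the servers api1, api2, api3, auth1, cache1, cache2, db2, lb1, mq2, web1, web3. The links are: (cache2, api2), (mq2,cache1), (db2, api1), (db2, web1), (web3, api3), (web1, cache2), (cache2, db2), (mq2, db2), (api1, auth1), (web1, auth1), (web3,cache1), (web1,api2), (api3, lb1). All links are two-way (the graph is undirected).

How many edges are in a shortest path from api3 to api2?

Distance 0: api3.
Distance 1: lb1, web3.
Distance 2: cache1.
Distance 3: mq2.
Distance 4: db2.
Distance 5: api1, cache2, web1.
Distance 6: api2, auth1 — contains api2.

6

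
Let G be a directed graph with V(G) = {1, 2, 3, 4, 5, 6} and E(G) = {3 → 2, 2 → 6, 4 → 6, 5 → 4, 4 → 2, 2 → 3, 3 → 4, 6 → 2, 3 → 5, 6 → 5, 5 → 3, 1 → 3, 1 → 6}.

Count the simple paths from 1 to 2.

1→3→2
1→3→4→2
1→3→4→6→2
1→3→5→4→2
1→3→5→4→6→2
1→6→2
1→6→5→3→2
1→6→5→3→4→2
1→6→5→4→2

9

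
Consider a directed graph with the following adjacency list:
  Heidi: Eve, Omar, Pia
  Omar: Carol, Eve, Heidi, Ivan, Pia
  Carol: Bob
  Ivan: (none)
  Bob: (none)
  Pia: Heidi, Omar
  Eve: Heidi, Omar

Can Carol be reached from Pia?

Explore from Pia.
Distance 1: reach Heidi, Omar.
Distance 2: reach Carol, Eve, Ivan.
Found Carol.

Yes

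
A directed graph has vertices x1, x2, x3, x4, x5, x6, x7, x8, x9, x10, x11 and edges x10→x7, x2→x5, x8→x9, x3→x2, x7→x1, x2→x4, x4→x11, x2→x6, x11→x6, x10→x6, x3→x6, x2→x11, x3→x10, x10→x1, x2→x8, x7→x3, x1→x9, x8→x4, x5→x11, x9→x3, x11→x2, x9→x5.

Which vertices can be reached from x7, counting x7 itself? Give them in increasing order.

x1, x2, x3, x4, x5, x6, x7, x8, x9, x10, x11

Start at x7.
Its neighbours: x1, x3.
Then their neighbours: x2, x6, x9, x10.
Then next layer: x4, x5, x8, x11.
Every vertex is now reached.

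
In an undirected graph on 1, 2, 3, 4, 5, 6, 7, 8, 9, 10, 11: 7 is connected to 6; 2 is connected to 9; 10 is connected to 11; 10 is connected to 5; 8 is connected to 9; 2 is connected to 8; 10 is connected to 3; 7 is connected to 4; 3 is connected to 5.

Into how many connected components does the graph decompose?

4

From 1: component {1}.
From 2: component {2, 8, 9}.
From 3: component {3, 5, 10, 11}.
From 4: component {4, 6, 7}.
That's 4 components.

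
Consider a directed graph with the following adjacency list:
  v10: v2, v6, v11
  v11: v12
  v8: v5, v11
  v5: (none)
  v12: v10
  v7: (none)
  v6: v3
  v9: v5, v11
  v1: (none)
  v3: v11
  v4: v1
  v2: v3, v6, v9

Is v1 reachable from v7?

v7 has no outgoing edges, so nothing is reachable from it.

No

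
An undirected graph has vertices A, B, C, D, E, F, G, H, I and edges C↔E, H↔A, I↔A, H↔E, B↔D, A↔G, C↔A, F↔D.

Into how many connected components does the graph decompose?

From A: component {A, C, E, G, H, I}.
From B: component {B, D, F}.
That's 2 components.

2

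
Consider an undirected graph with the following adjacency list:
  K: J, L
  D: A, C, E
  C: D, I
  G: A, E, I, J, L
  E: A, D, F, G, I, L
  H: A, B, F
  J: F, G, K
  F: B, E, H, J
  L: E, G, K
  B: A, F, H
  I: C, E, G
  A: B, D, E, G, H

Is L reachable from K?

Explore from K.
Distance 1: reach J, L.
Found L.

Yes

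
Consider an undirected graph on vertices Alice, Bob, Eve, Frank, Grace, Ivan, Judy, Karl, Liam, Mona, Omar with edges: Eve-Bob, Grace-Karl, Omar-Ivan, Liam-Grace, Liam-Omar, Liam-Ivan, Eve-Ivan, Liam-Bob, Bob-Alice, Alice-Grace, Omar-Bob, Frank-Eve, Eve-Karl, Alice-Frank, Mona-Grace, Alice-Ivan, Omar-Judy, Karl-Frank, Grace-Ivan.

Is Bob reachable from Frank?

Yes

Explore from Frank.
Distance 1: reach Alice, Eve, Karl.
Distance 2: reach Bob, Grace, Ivan.
Found Bob.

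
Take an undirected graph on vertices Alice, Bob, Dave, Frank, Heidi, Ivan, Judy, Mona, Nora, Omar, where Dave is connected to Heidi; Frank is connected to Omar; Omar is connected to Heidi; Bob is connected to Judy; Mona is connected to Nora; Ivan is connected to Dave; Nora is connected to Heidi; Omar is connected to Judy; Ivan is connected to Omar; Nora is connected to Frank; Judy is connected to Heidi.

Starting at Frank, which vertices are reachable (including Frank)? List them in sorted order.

Start at Frank.
Its neighbours: Nora, Omar.
Then their neighbours: Heidi, Ivan, Judy, Mona.
Then next layer: Bob, Dave.
Nothing further is reachable.

Bob, Dave, Frank, Heidi, Ivan, Judy, Mona, Nora, Omar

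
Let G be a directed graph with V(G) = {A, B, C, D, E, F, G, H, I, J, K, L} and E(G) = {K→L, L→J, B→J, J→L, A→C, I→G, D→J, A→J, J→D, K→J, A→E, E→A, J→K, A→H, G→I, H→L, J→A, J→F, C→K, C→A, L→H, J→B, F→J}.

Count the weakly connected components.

From A: component {A, B, C, D, E, F, H, J, K, L}.
From G: component {G, I}.
That's 2 components.

2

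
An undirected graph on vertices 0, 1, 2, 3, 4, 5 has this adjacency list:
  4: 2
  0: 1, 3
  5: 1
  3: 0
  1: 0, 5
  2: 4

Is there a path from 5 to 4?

No

Explore from 5.
Distance 1: reach 1.
Distance 2: reach 0.
Distance 3: reach 3.
The search is exhausted without reaching 4; it lies in a different component.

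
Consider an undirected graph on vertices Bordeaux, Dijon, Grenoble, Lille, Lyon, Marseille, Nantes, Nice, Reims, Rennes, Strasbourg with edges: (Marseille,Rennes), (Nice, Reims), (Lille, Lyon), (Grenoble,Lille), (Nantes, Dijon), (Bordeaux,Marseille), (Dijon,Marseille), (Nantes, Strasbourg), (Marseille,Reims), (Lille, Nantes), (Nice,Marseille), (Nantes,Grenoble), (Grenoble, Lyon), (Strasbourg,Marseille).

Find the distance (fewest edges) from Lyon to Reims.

Distance 0: Lyon.
Distance 1: Grenoble, Lille.
Distance 2: Nantes.
Distance 3: Dijon, Strasbourg.
Distance 4: Marseille.
Distance 5: Bordeaux, Nice, Reims, Rennes — contains Reims.

5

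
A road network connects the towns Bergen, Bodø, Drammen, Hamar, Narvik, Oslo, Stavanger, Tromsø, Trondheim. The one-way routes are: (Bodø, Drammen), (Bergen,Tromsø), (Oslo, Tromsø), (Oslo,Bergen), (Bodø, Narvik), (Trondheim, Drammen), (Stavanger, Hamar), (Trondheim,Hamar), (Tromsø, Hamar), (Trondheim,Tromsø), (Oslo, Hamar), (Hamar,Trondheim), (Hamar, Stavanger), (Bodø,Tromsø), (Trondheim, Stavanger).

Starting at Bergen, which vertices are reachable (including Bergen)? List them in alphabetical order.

Bergen, Drammen, Hamar, Stavanger, Tromsø, Trondheim

Start at Bergen.
Its neighbours: Tromsø.
Then their neighbours: Hamar.
Then next layer: Stavanger, Trondheim.
Then next layer: Drammen.
Nothing further is reachable.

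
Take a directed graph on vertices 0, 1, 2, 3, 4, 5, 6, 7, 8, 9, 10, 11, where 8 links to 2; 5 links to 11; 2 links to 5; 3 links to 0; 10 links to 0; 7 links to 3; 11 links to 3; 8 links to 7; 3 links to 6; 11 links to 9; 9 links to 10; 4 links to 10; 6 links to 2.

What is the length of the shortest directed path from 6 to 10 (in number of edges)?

Distance 0: 6.
Distance 1: 2.
Distance 2: 5.
Distance 3: 11.
Distance 4: 3, 9.
Distance 5: 0, 10 — contains 10.

5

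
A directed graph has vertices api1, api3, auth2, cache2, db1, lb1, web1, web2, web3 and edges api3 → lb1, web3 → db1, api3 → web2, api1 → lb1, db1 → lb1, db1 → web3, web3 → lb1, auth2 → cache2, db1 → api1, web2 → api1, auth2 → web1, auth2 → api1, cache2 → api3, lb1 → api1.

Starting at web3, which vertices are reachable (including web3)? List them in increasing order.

api1, db1, lb1, web3

Start at web3.
Its neighbours: db1, lb1.
Then their neighbours: api1.
Nothing further is reachable.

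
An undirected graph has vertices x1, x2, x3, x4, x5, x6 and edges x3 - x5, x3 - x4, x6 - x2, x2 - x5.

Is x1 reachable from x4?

Explore from x4.
Distance 1: reach x3.
Distance 2: reach x5.
Distance 3: reach x2.
Distance 4: reach x6.
The search is exhausted without reaching x1; it lies in a different component.

No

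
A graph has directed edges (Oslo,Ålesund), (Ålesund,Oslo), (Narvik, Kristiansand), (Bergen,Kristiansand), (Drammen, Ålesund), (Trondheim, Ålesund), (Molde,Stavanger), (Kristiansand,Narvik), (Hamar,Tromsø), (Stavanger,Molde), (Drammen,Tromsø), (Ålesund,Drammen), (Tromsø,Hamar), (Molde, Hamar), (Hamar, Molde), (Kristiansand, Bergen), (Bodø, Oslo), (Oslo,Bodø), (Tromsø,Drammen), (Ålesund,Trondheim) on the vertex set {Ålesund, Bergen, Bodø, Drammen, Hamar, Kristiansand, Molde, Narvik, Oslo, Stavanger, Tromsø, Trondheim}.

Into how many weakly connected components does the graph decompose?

2

From Ålesund: component {Ålesund, Bodø, Drammen, Hamar, Molde, Oslo, Stavanger, Tromsø, Trondheim}.
From Bergen: component {Bergen, Kristiansand, Narvik}.
That's 2 components.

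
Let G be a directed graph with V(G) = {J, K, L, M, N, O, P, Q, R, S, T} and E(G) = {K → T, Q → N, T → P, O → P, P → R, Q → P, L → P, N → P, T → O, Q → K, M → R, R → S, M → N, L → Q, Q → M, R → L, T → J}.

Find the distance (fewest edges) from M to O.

6

Distance 0: M.
Distance 1: N, R.
Distance 2: L, P, S.
Distance 3: Q.
Distance 4: K.
Distance 5: T.
Distance 6: J, O — contains O.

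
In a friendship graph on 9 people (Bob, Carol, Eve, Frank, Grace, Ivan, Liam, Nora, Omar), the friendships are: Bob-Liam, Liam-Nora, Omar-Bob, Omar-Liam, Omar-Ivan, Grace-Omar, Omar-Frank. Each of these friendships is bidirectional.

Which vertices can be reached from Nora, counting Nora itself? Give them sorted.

Bob, Frank, Grace, Ivan, Liam, Nora, Omar

Start at Nora.
Its neighbours: Liam.
Then their neighbours: Bob, Omar.
Then next layer: Frank, Grace, Ivan.
Nothing further is reachable.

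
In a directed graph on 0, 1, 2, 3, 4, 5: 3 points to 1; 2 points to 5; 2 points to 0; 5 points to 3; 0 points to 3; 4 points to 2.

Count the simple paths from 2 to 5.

2→5

1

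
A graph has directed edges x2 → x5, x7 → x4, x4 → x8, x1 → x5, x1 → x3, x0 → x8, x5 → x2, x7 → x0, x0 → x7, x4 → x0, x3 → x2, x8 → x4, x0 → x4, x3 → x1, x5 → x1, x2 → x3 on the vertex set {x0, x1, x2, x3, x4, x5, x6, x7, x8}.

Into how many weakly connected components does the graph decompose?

3

From x0: component {x0, x4, x7, x8}.
From x1: component {x1, x2, x3, x5}.
From x6: component {x6}.
That's 3 components.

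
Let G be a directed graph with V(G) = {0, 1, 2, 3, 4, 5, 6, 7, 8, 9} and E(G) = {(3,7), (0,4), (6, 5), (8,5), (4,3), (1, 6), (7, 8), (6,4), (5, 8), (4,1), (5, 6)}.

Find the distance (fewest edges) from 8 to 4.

3

Distance 0: 8.
Distance 1: 5.
Distance 2: 6.
Distance 3: 4 — contains 4.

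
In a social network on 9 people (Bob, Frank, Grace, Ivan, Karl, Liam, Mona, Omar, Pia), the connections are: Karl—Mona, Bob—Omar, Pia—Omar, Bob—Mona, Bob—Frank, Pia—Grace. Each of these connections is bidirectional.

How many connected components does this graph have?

3

From Bob: component {Bob, Frank, Grace, Karl, Mona, Omar, Pia}.
From Ivan: component {Ivan}.
From Liam: component {Liam}.
That's 3 components.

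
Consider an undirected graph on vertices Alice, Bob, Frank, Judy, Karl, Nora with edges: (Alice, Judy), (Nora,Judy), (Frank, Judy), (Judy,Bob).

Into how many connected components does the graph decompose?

From Alice: component {Alice, Bob, Frank, Judy, Nora}.
From Karl: component {Karl}.
That's 2 components.

2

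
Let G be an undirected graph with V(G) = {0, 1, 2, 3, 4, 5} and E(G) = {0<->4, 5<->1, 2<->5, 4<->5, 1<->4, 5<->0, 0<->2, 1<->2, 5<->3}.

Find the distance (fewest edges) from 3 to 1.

Distance 0: 3.
Distance 1: 5.
Distance 2: 0, 1, 2, 4 — contains 1.

2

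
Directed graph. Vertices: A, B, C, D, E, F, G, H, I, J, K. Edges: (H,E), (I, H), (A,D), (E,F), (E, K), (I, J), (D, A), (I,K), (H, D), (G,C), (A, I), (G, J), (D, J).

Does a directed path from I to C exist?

Explore from I.
Distance 1: reach H, J, K.
Distance 2: reach D, E.
Distance 3: reach A, F.
The search from I is exhausted; no directed path reaches C.

No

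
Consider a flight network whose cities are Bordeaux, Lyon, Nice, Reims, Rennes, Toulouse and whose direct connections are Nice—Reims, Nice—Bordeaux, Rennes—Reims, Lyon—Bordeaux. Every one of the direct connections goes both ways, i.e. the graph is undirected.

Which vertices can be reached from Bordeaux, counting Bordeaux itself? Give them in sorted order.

Bordeaux, Lyon, Nice, Reims, Rennes

Start at Bordeaux.
Its neighbours: Lyon, Nice.
Then their neighbours: Reims.
Then next layer: Rennes.
Nothing further is reachable.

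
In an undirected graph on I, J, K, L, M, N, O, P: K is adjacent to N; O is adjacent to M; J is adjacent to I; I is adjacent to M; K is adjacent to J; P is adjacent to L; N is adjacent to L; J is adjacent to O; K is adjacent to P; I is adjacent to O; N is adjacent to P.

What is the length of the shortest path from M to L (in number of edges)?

Distance 0: M.
Distance 1: I, O.
Distance 2: J.
Distance 3: K.
Distance 4: N, P.
Distance 5: L — contains L.

5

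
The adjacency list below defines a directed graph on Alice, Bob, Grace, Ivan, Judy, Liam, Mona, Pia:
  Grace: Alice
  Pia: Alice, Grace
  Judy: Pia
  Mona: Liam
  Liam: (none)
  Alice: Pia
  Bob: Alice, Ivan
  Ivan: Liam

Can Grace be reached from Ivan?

Explore from Ivan.
Distance 1: reach Liam.
The search from Ivan is exhausted; no directed path reaches Grace.

No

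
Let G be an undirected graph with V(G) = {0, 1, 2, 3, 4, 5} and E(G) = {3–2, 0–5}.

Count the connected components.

From 0: component {0, 5}.
From 1: component {1}.
From 2: component {2, 3}.
From 4: component {4}.
That's 4 components.

4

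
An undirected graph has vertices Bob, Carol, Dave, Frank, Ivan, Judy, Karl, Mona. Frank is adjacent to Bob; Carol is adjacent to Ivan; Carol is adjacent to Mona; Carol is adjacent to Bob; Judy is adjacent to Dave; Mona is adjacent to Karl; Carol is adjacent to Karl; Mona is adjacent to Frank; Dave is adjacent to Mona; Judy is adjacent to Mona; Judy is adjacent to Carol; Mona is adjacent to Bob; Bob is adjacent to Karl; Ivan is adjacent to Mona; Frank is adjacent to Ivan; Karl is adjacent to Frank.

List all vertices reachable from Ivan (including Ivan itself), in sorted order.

Start at Ivan.
Its neighbours: Carol, Frank, Mona.
Then their neighbours: Bob, Dave, Judy, Karl.
Every vertex is now reached.

Bob, Carol, Dave, Frank, Ivan, Judy, Karl, Mona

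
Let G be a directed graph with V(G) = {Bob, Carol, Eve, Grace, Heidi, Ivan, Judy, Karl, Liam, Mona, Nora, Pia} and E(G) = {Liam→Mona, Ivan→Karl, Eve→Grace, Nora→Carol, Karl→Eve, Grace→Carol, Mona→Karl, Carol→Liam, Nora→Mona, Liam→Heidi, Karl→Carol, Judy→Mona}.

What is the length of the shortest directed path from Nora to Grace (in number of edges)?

Distance 0: Nora.
Distance 1: Carol, Mona.
Distance 2: Karl, Liam.
Distance 3: Eve, Heidi.
Distance 4: Grace — contains Grace.

4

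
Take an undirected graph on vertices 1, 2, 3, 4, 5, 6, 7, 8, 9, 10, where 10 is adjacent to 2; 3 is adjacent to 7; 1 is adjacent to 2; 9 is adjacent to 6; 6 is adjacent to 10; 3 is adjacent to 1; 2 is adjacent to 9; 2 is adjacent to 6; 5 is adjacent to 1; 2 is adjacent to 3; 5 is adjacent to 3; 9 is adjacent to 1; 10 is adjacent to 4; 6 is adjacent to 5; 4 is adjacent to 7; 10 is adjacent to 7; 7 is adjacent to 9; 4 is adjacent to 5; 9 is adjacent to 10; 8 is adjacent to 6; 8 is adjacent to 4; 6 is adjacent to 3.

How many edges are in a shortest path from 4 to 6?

2

Distance 0: 4.
Distance 1: 5, 7, 8, 10.
Distance 2: 1, 2, 3, 6, 9 — contains 6.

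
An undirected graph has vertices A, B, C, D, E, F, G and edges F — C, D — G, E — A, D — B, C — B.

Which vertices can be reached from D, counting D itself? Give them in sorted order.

B, C, D, F, G

Start at D.
Its neighbours: B, G.
Then their neighbours: C.
Then next layer: F.
Nothing further is reachable.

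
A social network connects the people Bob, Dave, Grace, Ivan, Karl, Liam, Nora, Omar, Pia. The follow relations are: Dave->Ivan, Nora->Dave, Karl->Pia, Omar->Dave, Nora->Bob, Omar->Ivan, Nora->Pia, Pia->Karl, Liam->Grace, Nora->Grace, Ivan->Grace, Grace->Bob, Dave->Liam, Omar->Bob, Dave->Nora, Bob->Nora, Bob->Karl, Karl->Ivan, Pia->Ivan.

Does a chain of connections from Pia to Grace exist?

Yes

Explore from Pia.
Distance 1: reach Ivan, Karl.
Distance 2: reach Grace.
Found Grace.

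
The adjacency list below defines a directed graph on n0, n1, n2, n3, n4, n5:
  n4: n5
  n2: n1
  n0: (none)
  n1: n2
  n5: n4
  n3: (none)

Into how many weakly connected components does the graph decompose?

4

From n0: component {n0}.
From n1: component {n1, n2}.
From n3: component {n3}.
From n4: component {n4, n5}.
That's 4 components.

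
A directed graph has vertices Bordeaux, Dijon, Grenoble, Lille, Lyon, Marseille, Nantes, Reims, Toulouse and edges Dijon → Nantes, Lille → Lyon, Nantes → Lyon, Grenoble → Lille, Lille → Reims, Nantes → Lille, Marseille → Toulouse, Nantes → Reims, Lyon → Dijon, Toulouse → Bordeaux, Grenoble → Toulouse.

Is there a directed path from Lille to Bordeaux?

Explore from Lille.
Distance 1: reach Lyon, Reims.
Distance 2: reach Dijon.
Distance 3: reach Nantes.
The search from Lille is exhausted; no directed path reaches Bordeaux.

No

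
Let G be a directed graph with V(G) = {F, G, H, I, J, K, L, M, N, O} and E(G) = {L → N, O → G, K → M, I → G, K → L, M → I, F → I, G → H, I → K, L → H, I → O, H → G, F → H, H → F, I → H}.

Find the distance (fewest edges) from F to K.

2

Distance 0: F.
Distance 1: H, I.
Distance 2: G, K, O — contains K.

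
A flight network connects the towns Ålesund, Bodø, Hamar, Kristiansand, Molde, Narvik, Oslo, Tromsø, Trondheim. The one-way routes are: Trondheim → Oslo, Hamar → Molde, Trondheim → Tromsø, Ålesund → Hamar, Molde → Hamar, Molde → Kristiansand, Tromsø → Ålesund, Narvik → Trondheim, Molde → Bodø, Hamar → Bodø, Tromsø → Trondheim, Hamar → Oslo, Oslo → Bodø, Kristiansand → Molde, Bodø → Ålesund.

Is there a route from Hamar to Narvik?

No

Explore from Hamar.
Distance 1: reach Bodø, Molde, Oslo.
Distance 2: reach Ålesund, Kristiansand.
The search from Hamar is exhausted; no directed path reaches Narvik.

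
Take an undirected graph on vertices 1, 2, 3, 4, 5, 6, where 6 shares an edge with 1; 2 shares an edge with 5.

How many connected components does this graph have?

From 1: component {1, 6}.
From 2: component {2, 5}.
From 3: component {3}.
From 4: component {4}.
That's 4 components.

4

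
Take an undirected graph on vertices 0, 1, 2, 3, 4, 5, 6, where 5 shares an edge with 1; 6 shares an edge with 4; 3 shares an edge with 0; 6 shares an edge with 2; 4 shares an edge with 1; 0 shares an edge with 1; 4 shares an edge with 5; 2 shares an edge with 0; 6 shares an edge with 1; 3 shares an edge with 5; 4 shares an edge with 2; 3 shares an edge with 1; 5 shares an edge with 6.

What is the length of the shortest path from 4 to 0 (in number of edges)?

2

Distance 0: 4.
Distance 1: 1, 2, 5, 6.
Distance 2: 0, 3 — contains 0.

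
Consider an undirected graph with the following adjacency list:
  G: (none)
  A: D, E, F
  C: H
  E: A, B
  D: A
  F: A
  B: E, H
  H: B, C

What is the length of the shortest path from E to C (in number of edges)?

3

Distance 0: E.
Distance 1: A, B.
Distance 2: D, F, H.
Distance 3: C — contains C.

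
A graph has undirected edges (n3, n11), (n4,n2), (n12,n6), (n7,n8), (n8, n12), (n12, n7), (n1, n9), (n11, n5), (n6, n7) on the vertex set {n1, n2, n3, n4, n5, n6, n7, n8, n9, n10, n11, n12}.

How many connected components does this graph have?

From n1: component {n1, n9}.
From n2: component {n2, n4}.
From n3: component {n3, n5, n11}.
From n6: component {n6, n7, n8, n12}.
From n10: component {n10}.
That's 5 components.

5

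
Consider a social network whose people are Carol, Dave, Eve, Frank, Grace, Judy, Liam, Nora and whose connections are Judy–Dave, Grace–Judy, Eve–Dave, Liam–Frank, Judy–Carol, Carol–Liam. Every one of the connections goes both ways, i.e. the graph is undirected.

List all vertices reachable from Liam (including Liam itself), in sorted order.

Start at Liam.
Its neighbours: Carol, Frank.
Then their neighbours: Judy.
Then next layer: Dave, Grace.
Then next layer: Eve.
Nothing further is reachable.

Carol, Dave, Eve, Frank, Grace, Judy, Liam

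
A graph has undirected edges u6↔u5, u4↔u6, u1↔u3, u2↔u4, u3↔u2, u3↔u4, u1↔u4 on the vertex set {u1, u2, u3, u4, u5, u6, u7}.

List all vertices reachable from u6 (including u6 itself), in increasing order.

u1, u2, u3, u4, u5, u6

Start at u6.
Its neighbours: u4, u5.
Then their neighbours: u1, u2, u3.
Nothing further is reachable.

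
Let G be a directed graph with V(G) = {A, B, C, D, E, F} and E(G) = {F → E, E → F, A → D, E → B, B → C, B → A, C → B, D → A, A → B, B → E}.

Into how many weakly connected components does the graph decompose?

From A: component {A, B, C, D, E, F}.
That's 1 component.

1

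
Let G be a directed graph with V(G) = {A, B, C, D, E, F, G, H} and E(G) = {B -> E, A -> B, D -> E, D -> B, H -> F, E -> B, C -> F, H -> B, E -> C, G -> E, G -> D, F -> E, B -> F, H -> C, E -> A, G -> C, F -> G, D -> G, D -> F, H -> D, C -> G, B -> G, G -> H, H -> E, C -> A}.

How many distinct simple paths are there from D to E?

D→B→E
D→B→F→E
D→B→F→G→E
D→B→F→G→H→E
D→B→G→C→F→E
D→B→G→E
D→B→G→H→C→F→E
D→B→G→H→E
... and 19 more.

27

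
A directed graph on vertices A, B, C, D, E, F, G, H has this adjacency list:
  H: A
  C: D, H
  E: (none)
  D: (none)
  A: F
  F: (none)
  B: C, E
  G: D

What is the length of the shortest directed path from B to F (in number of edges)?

Distance 0: B.
Distance 1: C, E.
Distance 2: D, H.
Distance 3: A.
Distance 4: F — contains F.

4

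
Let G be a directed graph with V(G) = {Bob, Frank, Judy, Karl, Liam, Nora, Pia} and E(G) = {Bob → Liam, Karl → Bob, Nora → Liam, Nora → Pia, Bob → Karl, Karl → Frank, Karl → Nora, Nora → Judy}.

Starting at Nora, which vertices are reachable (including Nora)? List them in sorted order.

Start at Nora.
Its neighbours: Judy, Liam, Pia.
Nothing further is reachable.

Judy, Liam, Nora, Pia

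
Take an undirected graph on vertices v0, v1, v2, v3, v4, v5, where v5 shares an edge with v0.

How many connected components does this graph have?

From v0: component {v0, v5}.
From v1: component {v1}.
From v2: component {v2}.
From v3: component {v3}.
From v4: component {v4}.
That's 5 components.

5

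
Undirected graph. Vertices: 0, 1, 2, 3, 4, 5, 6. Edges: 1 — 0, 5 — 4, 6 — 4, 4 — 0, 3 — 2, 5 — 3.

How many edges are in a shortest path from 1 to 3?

4

Distance 0: 1.
Distance 1: 0.
Distance 2: 4.
Distance 3: 5, 6.
Distance 4: 3 — contains 3.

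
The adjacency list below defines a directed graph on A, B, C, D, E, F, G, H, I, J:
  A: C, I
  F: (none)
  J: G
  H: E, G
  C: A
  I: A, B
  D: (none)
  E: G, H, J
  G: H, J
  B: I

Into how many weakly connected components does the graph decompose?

4

From A: component {A, B, C, I}.
From D: component {D}.
From E: component {E, G, H, J}.
From F: component {F}.
That's 4 components.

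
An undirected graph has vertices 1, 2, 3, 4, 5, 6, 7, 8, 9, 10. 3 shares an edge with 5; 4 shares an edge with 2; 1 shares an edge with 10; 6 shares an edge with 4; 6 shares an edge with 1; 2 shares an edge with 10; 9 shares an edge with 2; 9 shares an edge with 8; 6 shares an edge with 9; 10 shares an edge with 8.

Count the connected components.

3

From 1: component {1, 2, 4, 6, 8, 9, 10}.
From 3: component {3, 5}.
From 7: component {7}.
That's 3 components.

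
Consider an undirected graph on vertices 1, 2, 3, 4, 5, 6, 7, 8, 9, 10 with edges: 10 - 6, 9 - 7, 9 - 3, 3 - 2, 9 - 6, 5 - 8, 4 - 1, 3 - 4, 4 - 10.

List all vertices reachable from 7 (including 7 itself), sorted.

1, 2, 3, 4, 6, 7, 9, 10

Start at 7.
Its neighbours: 9.
Then their neighbours: 3, 6.
Then next layer: 2, 4, 10.
Then next layer: 1.
Nothing further is reachable.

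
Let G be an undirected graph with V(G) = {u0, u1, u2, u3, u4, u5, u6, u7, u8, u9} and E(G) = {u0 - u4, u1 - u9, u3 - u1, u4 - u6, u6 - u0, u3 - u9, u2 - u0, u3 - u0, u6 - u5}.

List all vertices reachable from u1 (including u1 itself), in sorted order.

Start at u1.
Its neighbours: u3, u9.
Then their neighbours: u0.
Then next layer: u2, u4, u6.
Then next layer: u5.
Nothing further is reachable.

u0, u1, u2, u3, u4, u5, u6, u9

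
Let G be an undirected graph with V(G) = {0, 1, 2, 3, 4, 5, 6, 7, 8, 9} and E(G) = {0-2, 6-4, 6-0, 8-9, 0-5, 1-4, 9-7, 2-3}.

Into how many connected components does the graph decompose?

From 0: component {0, 1, 2, 3, 4, 5, 6}.
From 7: component {7, 8, 9}.
That's 2 components.

2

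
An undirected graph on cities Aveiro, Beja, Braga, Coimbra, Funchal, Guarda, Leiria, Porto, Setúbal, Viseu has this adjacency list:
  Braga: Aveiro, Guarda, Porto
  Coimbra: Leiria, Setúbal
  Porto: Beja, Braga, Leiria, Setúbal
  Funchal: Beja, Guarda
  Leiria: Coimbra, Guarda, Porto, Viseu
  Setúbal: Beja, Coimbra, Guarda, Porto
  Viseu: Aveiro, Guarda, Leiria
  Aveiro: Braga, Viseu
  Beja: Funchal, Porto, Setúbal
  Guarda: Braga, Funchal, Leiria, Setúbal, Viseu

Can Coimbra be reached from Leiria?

Yes

Explore from Leiria.
Distance 1: reach Coimbra, Guarda, Porto, Viseu.
Found Coimbra.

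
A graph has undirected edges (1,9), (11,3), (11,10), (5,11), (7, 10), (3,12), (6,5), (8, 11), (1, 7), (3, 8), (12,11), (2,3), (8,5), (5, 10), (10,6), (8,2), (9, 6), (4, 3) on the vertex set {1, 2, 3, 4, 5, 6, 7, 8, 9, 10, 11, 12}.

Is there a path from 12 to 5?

Yes

Explore from 12.
Distance 1: reach 3, 11.
Distance 2: reach 2, 4, 5, 8, 10.
Found 5.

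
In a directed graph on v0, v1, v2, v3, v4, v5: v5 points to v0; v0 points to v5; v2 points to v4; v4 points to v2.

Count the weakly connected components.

From v0: component {v0, v5}.
From v1: component {v1}.
From v2: component {v2, v4}.
From v3: component {v3}.
That's 4 components.

4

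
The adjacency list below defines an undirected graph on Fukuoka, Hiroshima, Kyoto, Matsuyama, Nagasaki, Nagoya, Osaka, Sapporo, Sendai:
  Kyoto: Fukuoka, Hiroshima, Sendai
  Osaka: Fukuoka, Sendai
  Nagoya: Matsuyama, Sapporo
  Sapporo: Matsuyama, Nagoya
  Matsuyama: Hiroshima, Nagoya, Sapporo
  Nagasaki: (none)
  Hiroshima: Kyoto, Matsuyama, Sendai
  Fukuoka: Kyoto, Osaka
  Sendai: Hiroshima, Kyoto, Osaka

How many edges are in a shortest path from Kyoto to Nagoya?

3

Distance 0: Kyoto.
Distance 1: Fukuoka, Hiroshima, Sendai.
Distance 2: Matsuyama, Osaka.
Distance 3: Nagoya, Sapporo — contains Nagoya.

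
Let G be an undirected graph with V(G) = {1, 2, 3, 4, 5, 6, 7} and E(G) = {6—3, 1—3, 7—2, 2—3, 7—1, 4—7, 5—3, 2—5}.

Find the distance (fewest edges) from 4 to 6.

Distance 0: 4.
Distance 1: 7.
Distance 2: 1, 2.
Distance 3: 3, 5.
Distance 4: 6 — contains 6.

4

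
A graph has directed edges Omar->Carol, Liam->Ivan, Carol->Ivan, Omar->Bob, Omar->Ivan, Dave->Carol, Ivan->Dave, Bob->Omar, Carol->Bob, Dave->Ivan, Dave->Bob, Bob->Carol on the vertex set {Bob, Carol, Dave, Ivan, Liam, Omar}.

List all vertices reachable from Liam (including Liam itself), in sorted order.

Bob, Carol, Dave, Ivan, Liam, Omar

Start at Liam.
Its neighbours: Ivan.
Then their neighbours: Dave.
Then next layer: Bob, Carol.
Then next layer: Omar.
Every vertex is now reached.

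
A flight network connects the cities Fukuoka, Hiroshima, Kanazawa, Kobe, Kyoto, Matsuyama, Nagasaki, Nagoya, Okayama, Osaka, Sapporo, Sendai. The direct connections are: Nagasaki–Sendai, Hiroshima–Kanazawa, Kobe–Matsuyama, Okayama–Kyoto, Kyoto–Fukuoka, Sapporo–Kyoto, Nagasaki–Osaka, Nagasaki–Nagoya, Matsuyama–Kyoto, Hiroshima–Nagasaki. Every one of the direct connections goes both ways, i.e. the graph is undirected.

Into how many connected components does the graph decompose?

2

From Fukuoka: component {Fukuoka, Kobe, Kyoto, Matsuyama, Okayama, Sapporo}.
From Hiroshima: component {Hiroshima, Kanazawa, Nagasaki, Nagoya, Osaka, Sendai}.
That's 2 components.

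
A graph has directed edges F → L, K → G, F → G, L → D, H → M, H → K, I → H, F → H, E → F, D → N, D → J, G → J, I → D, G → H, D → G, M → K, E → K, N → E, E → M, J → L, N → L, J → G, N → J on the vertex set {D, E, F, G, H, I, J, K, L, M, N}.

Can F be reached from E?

Yes

Explore from E.
Distance 1: reach F, K, M.
Found F.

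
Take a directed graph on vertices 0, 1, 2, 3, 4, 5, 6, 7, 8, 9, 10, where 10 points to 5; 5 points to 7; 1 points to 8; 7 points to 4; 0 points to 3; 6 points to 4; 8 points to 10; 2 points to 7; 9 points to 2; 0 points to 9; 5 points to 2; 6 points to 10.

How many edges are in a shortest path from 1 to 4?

Distance 0: 1.
Distance 1: 8.
Distance 2: 10.
Distance 3: 5.
Distance 4: 2, 7.
Distance 5: 4 — contains 4.

5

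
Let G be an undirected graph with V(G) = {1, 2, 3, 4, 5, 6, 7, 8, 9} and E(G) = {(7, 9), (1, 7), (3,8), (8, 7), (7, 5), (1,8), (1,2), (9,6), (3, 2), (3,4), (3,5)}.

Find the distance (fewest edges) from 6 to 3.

4

Distance 0: 6.
Distance 1: 9.
Distance 2: 7.
Distance 3: 1, 5, 8.
Distance 4: 2, 3 — contains 3.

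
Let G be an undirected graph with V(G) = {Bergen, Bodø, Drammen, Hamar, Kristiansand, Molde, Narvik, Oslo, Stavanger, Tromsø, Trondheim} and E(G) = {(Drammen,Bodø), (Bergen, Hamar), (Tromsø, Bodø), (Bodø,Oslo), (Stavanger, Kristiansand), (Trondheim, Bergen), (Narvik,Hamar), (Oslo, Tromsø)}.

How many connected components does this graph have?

From Bergen: component {Bergen, Hamar, Narvik, Trondheim}.
From Bodø: component {Bodø, Drammen, Oslo, Tromsø}.
From Kristiansand: component {Kristiansand, Stavanger}.
From Molde: component {Molde}.
That's 4 components.

4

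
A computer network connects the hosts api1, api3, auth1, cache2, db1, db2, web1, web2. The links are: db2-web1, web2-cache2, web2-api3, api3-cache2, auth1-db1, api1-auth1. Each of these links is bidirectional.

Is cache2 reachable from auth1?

No

Explore from auth1.
Distance 1: reach api1, db1.
The search is exhausted without reaching cache2; it lies in a different component.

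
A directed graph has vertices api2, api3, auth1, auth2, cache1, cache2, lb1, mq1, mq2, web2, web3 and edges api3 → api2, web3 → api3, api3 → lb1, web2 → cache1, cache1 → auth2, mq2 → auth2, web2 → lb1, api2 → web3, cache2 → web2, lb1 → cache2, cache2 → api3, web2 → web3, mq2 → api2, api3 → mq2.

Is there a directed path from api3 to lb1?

Yes

Explore from api3.
Distance 1: reach api2, lb1, mq2.
Found lb1.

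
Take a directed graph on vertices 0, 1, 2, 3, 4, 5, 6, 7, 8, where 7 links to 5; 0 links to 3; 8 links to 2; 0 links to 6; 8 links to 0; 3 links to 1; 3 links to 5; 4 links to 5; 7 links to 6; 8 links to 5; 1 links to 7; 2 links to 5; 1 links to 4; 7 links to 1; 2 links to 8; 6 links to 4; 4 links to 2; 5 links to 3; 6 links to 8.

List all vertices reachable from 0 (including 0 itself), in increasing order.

0, 1, 2, 3, 4, 5, 6, 7, 8

Start at 0.
Its neighbours: 3, 6.
Then their neighbours: 1, 4, 5, 8.
Then next layer: 2, 7.
Every vertex is now reached.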